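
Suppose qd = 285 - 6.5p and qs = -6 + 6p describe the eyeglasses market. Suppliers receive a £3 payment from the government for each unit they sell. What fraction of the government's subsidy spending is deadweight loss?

DWL / government spending = 39/1192

Pre-subsidy: 285 - 6.5p = -6 + 6p gives p* = 23.28, q* = 133.68.
With the subsidy, sellers receive ps = pb + 3 for each unit, where pb is the price buyers pay.
Supply in terms of pb becomes qs = -6 + 6(pb + 3) = 12 + 6pb. Setting this equal to demand: 285 - 6.5pb = 12 + 6pb, so pb = 21.84.
Sellers receive ps = 21.84 + 3 = 24.84; q' = 285 − 6.5·21.84 = 143.04.
ΔCS = ½(133.68 + 143.04)(23.28 − 21.84) = 199.2384; ΔPS = ½(133.68 + 143.04)(24.84 − 23.28) = 215.8416.
Government spending = 3 × 143.04 = 429.12.
DWL = ½ × 3 × (143.04 − 133.68) = 14.04; fraction = 14.04 / 429.12 = 39/1192.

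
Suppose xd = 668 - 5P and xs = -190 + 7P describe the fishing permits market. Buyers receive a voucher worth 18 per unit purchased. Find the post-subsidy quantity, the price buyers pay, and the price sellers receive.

Pre-subsidy: 668 - 5P = -190 + 7P gives P* = 71.5, x* = 310.5.
With the rebate, buyers effectively pay Pb = Ps − 18, where Ps is the price sellers receive.
Demand in terms of Ps becomes xd = 668 − 5(Ps − 18) = 758 - 5Ps. Setting this equal to supply: 758 - 5Ps = -190 + 7Ps, so Ps = 79.
Buyers pay Pb = 79 − 18 = 61; x' = -190 + 7·79 = 363.

x' = 363; buyers pay 61; sellers receive 79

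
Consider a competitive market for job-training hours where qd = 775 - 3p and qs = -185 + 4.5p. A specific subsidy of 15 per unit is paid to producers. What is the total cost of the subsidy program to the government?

Government cost = 6270

Pre-subsidy: 775 - 3p = -185 + 4.5p gives p* = 128, q* = 391.
With the subsidy, sellers receive ps = pb + 15 for each unit, where pb is the price buyers pay.
Supply in terms of pb becomes qs = -185 + 4.5(pb + 15) = -117.5 + 4.5pb. Setting this equal to demand: 775 - 3pb = -117.5 + 4.5pb, so pb = 119.
Sellers receive ps = 119 + 15 = 134; q' = 775 − 3·119 = 418.
Government outlay = subsidy × quantity = 15 × 418 = 6270.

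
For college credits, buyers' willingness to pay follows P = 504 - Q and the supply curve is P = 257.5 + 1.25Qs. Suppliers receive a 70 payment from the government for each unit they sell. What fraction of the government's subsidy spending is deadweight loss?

Pre-subsidy: 504 - Q = 257.5 + 1.25Q gives Q* = 986/9 and P* = 3550/9.
With the subsidy, sellers receive Ps = Pb + 70 for each unit, where Pb is the price buyers pay.
On the curves, Pb = 504 - Q and Ps = 257.5 + 1.25Q; the wedge Ps − Pb = 70 gives 257.5 + 1.25Q − (504 - Q) = 70, so Q' = 422/3.
Then Pb = 504 − 1·(422/3) = 1090/3 and Ps = 257.5 + 1.25·(422/3) = 1300/3.
ΔCS = ½(986/9 + 422/3)(3550/9 − 1090/3) = 315280/81; ΔPS = ½(986/9 + 422/3)(1300/3 − 3550/9) = 394100/81.
Government spending = 70 × 422/3 = 29540/3.
DWL = ½ × 70 × (422/3 − 986/9) = 9800/9; fraction = (9800/9) / (29540/3) = 70/633.

DWL / government spending = 70/633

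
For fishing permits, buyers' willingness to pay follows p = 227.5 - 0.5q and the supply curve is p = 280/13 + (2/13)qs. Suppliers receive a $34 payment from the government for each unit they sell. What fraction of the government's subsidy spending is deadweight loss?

DWL / government spending = 26/367

Pre-subsidy: 227.5 - 0.5q = 280/13 + (2/13)q gives q* = 315 and p* = 70.
With the subsidy, sellers receive ps = pb + 34 for each unit, where pb is the price buyers pay.
On the curves, pb = 227.5 - 0.5q and ps = 280/13 + (2/13)q; the wedge ps − pb = 34 gives 280/13 + (2/13)q − (227.5 - 0.5q) = 34, so q' = 367.
Then pb = 227.5 − 0.5·367 = 44 and ps = 280/13 + (2/13)·367 = 78.
ΔCS = ½(315 + 367)(70 − 44) = 8866; ΔPS = ½(315 + 367)(78 − 70) = 2728.
Government spending = 34 × 367 = 12478.
DWL = ½ × 34 × (367 − 315) = 884; fraction = 884 / 12478 = 26/367.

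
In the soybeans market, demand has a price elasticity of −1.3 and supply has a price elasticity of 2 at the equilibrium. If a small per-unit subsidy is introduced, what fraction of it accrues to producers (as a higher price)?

Producer share = 13/33

For a small subsidy around the equilibrium, the benefit split depends on the relative slopes, which at a point are proportional to the elasticities.
Buyer share = εs/(εs + |εd|) = 2/(2 + 1.3) = 20/33; seller share = |εd|/(εs + |εd|) = 13/33.
So producers capture 13/33 of the subsidy.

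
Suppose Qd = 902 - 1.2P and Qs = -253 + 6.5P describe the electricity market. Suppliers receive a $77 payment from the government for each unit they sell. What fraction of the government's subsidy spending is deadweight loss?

DWL / government spending = 0.04875

Pre-subsidy: 902 - 1.2P = -253 + 6.5P gives P* = 150, Q* = 722.
With the subsidy, sellers receive Ps = Pb + 77 for each unit, where Pb is the price buyers pay.
Supply in terms of Pb becomes Qs = -253 + 6.5(Pb + 77) = 247.5 + 6.5Pb. Setting this equal to demand: 902 - 1.2Pb = 247.5 + 6.5Pb, so Pb = 85.
Sellers receive Ps = 85 + 77 = 162; Q' = 902 − 1.2·85 = 800.
ΔCS = ½(722 + 800)(150 − 85) = 49465; ΔPS = ½(722 + 800)(162 − 150) = 9132.
Government spending = 77 × 800 = 61600.
DWL = ½ × 77 × (800 − 722) = 3003; fraction = 3003 / 61600 = 0.04875.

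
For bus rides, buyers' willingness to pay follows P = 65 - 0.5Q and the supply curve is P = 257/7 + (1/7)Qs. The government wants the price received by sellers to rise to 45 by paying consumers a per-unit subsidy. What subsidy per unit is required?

At a seller price of 45, quantity supplied is -257 + 7·45 = 58.
Buyers absorb 58 only when they pay Pb = 65 − 0.5·58 = 36.
s = Ps − Pb = 45 − 36 = 9.

Required subsidy s = 9 per unit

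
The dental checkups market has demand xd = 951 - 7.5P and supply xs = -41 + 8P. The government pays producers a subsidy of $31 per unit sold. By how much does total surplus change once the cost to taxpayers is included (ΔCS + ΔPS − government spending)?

Net change in total surplus = -$1860

Pre-subsidy: 951 - 7.5P = -41 + 8P gives P* = 64, x* = 471.
With the subsidy, sellers receive Ps = Pb + 31 for each unit, where Pb is the price buyers pay.
Supply in terms of Pb becomes xs = -41 + 8(Pb + 31) = 207 + 8Pb. Setting this equal to demand: 951 - 7.5Pb = 207 + 8Pb, so Pb = 48.
Sellers receive Ps = 48 + 31 = 79; x' = 951 − 7.5·48 = 591.
ΔCS = ½(471 + 591)(64 − 48) = 8496; ΔPS = ½(471 + 591)(79 − 64) = 7965.
Government spending = 31 × 591 = 18321.
Net change = 8496 + 7965 − 18321 = -1860. The loss equals the DWL triangle ½·31·120.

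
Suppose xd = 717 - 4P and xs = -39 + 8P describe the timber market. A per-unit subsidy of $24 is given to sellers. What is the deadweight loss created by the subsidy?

Pre-subsidy: 717 - 4P = -39 + 8P gives P* = 63, x* = 465.
With the subsidy, sellers receive Ps = Pb + 24 for each unit, where Pb is the price buyers pay.
Supply in terms of Pb becomes xs = -39 + 8(Pb + 24) = 153 + 8Pb. Setting this equal to demand: 717 - 4Pb = 153 + 8Pb, so Pb = 47.
Sellers receive Ps = 47 + 24 = 71; x' = 717 − 4·47 = 529.
The subsidy expands output by 529 − 465 = 64 past the efficient level; on those units the gap between marginal cost and willingness to pay runs from 0 up to 24.
DWL = ½ × 24 × 64 = 768.

Deadweight loss = $768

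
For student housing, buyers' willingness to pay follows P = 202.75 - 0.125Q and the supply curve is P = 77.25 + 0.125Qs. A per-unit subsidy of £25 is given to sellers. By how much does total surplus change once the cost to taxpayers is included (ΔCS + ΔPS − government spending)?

Pre-subsidy: 202.75 - 0.125Q = 77.25 + 0.125Q gives Q* = 502 and P* = 140.
With the subsidy, sellers receive Ps = Pb + 25 for each unit, where Pb is the price buyers pay.
On the curves, Pb = 202.75 - 0.125Q and Ps = 77.25 + 0.125Q; the wedge Ps − Pb = 25 gives 77.25 + 0.125Q − (202.75 - 0.125Q) = 25, so Q' = 602.
Then Pb = 202.75 − 0.125·602 = 127.5 and Ps = 77.25 + 0.125·602 = 152.5.
ΔCS = ½(502 + 602)(140 − 127.5) = 6900; ΔPS = ½(502 + 602)(152.5 − 140) = 6900.
Government spending = 25 × 602 = 15050.
Net change = 6900 + 6900 − 15050 = -1250. The loss equals the DWL triangle ½·25·100.

Net change in total surplus = -£1250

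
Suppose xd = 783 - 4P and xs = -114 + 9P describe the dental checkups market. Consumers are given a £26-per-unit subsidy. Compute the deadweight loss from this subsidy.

Pre-subsidy: 783 - 4P = -114 + 9P gives P* = 69, x* = 507.
With the rebate, buyers effectively pay Pb = Ps − 26, where Ps is the price sellers receive.
Demand in terms of Ps becomes xd = 783 − 4(Ps − 26) = 887 - 4Ps. Setting this equal to supply: 887 - 4Ps = -114 + 9Ps, so Ps = 77.
Buyers pay Pb = 77 − 26 = 51; x' = -114 + 9·77 = 579.
The subsidy expands output by 579 − 507 = 72 past the efficient level; on those units the gap between marginal cost and willingness to pay runs from 0 up to 26.
DWL = ½ × 26 × 72 = 936.

Deadweight loss = £936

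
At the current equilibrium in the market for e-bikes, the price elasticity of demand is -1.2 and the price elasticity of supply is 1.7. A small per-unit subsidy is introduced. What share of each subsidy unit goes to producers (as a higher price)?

Producer share = 12/29

For a small subsidy around the equilibrium, the benefit split depends on the relative slopes, which at a point are proportional to the elasticities.
Buyer share = εs/(εs + |εd|) = 1.7/(1.7 + 1.2) = 17/29; seller share = |εd|/(εs + |εd|) = 12/29.
So producers capture 12/29 of the subsidy.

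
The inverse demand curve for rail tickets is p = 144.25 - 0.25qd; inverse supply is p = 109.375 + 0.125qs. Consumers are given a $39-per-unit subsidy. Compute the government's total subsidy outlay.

Pre-subsidy: 144.25 - 0.25q = 109.375 + 0.125q gives q* = 93 and p* = 121.
With the rebate, buyers effectively pay pb = ps − 39, where ps is the price sellers receive.
On the curves, pb = 144.25 - 0.25q and ps = 109.375 + 0.125q; the wedge ps − pb = 39 gives 109.375 + 0.125q − (144.25 - 0.25q) = 39, so q' = 197.
Then pb = 144.25 − 0.25·197 = 95 and ps = 109.375 + 0.125·197 = 134.
Government outlay = subsidy × quantity = 39 × 197 = 7683.

Government cost = $7683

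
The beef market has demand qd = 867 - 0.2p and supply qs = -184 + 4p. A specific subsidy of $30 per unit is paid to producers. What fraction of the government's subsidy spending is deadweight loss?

DWL / government spending = 15/4319

Pre-subsidy: 867 - 0.2p = -184 + 4p gives p* = 5255/21, q* = 17156/21.
With the subsidy, sellers receive ps = pb + 30 for each unit, where pb is the price buyers pay.
Supply in terms of pb becomes qs = -184 + 4(pb + 30) = -64 + 4pb. Setting this equal to demand: 867 - 0.2pb = -64 + 4pb, so pb = 665/3.
Sellers receive ps = 665/3 + 30 = 755/3; q' = 867 − 0.2·(665/3) = 2468/3.
ΔCS = ½(17156/21 + 2468/3)(5255/21 − 665/3) = 3443200/147; ΔPS = ½(17156/21 + 2468/3)(755/3 − 5255/21) = 172160/147.
Government spending = 30 × 2468/3 = 24680.
DWL = ½ × 30 × (2468/3 − 17156/21) = 600/7; fraction = (600/7) / 24680 = 15/4319.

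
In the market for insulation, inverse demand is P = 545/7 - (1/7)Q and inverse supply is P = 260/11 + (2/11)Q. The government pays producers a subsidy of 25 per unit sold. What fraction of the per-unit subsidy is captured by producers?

Pre-subsidy: 545/7 - (1/7)Q = 260/11 + (2/11)Q gives Q* = 167 and P* = 54.
With the subsidy, sellers receive Ps = Pb + 25 for each unit, where Pb is the price buyers pay.
On the curves, Pb = 545/7 - (1/7)Q and Ps = 260/11 + (2/11)Q; the wedge Ps − Pb = 25 gives 260/11 + (2/11)Q − (545/7 - (1/7)Q) = 25, so Q' = 244.
Then Pb = 545/7 − (1/7)·244 = 43 and Ps = 260/11 + (2/11)·244 = 68.
Buyers' price falls by P* − Pb = 54 − 43 = 11; sellers' price rises by Ps − P* = 68 − 54 = 14.
So producers capture 14/25 = 0.56 of each unit of subsidy.

Producer share = 0.56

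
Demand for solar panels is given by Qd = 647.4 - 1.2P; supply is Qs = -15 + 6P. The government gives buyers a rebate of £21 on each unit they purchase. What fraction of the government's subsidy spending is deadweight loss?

Pre-subsidy: 647.4 - 1.2P = -15 + 6P gives P* = 92, Q* = 537.
With the rebate, buyers effectively pay Pb = Ps − 21, where Ps is the price sellers receive.
Demand in terms of Ps becomes Qd = 647.4 − 1.2(Ps − 21) = 672.6 - 1.2Ps. Setting this equal to supply: 672.6 - 1.2Ps = -15 + 6Ps, so Ps = 95.5.
Buyers pay Pb = 95.5 − 21 = 74.5; Q' = -15 + 6·95.5 = 558.
ΔCS = ½(537 + 558)(92 − 74.5) = 9581.25; ΔPS = ½(537 + 558)(95.5 − 92) = 1916.25.
Government spending = 21 × 558 = 11718.
DWL = ½ × 21 × (558 − 537) = 220.5; fraction = 220.5 / 11718 = 7/372.

DWL / government spending = 7/372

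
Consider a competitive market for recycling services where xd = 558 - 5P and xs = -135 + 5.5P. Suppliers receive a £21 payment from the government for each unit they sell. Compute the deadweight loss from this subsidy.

Pre-subsidy: 558 - 5P = -135 + 5.5P gives P* = 66, x* = 228.
With the subsidy, sellers receive Ps = Pb + 21 for each unit, where Pb is the price buyers pay.
Supply in terms of Pb becomes xs = -135 + 5.5(Pb + 21) = -19.5 + 5.5Pb. Setting this equal to demand: 558 - 5Pb = -19.5 + 5.5Pb, so Pb = 55.
Sellers receive Ps = 55 + 21 = 76; x' = 558 − 5·55 = 283.
The subsidy expands output by 283 − 228 = 55 past the efficient level; on those units the gap between marginal cost and willingness to pay runs from 0 up to 21.
DWL = ½ × 21 × 55 = 577.5.

Deadweight loss = £577.5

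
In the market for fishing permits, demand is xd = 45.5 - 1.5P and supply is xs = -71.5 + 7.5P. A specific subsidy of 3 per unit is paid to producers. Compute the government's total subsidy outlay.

Pre-subsidy: 45.5 - 1.5P = -71.5 + 7.5P gives P* = 13, x* = 26.
With the subsidy, sellers receive Ps = Pb + 3 for each unit, where Pb is the price buyers pay.
Supply in terms of Pb becomes xs = -71.5 + 7.5(Pb + 3) = -49 + 7.5Pb. Setting this equal to demand: 45.5 - 1.5Pb = -49 + 7.5Pb, so Pb = 10.5.
Sellers receive Ps = 10.5 + 3 = 13.5; x' = 45.5 − 1.5·10.5 = 29.75.
Government outlay = subsidy × quantity = 3 × 29.75 = 89.25.

Government cost = 89.25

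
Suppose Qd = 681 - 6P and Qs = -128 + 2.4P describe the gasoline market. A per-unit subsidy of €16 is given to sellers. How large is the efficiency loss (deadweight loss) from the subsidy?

Deadweight loss = 1536/7

Pre-subsidy: 681 - 6P = -128 + 2.4P gives P* = 4045/42, Q* = 722/7.
With the subsidy, sellers receive Ps = Pb + 16 for each unit, where Pb is the price buyers pay.
Supply in terms of Pb becomes Qs = -128 + 2.4(Pb + 16) = -89.6 + 2.4Pb. Setting this equal to demand: 681 - 6Pb = -89.6 + 2.4Pb, so Pb = 3853/42.
Sellers receive Ps = 3853/42 + 16 = 4525/42; Q' = 681 − 6·(3853/42) = 914/7.
The subsidy expands output by 914/7 − 722/7 = 192/7 past the efficient level; on those units the gap between marginal cost and willingness to pay runs from 0 up to 16.
DWL = ½ × 16 × 192/7 = 1536/7.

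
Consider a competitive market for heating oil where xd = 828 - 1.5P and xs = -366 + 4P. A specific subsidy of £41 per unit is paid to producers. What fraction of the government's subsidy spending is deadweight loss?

DWL / government spending = 41/1003

Pre-subsidy: 828 - 1.5P = -366 + 4P gives P* = 2388/11, x* = 5526/11.
With the subsidy, sellers receive Ps = Pb + 41 for each unit, where Pb is the price buyers pay.
Supply in terms of Pb becomes xs = -366 + 4(Pb + 41) = -202 + 4Pb. Setting this equal to demand: 828 - 1.5Pb = -202 + 4Pb, so Pb = 2060/11.
Sellers receive Ps = 2060/11 + 41 = 2511/11; x' = 828 − 1.5·(2060/11) = 6018/11.
ΔCS = ½(5526/11 + 6018/11)(2388/11 − 2060/11) = 1893216/121; ΔPS = ½(5526/11 + 6018/11)(2511/11 − 2388/11) = 709956/121.
Government spending = 41 × 6018/11 = 246738/11.
DWL = ½ × 41 × (6018/11 − 5526/11) = 10086/11; fraction = (10086/11) / (246738/11) = 41/1003.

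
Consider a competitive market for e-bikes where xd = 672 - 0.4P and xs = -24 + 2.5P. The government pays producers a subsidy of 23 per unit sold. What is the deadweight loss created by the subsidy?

Pre-subsidy: 672 - 0.4P = -24 + 2.5P gives P* = 240, x* = 576.
With the subsidy, sellers receive Ps = Pb + 23 for each unit, where Pb is the price buyers pay.
Supply in terms of Pb becomes xs = -24 + 2.5(Pb + 23) = 33.5 + 2.5Pb. Setting this equal to demand: 672 - 0.4Pb = 33.5 + 2.5Pb, so Pb = 6385/29.
Sellers receive Ps = 6385/29 + 23 = 7052/29; x' = 672 − 0.4·(6385/29) = 16934/29.
The subsidy expands output by 16934/29 − 576 = 230/29 past the efficient level; on those units the gap between marginal cost and willingness to pay runs from 0 up to 23.
DWL = ½ × 23 × 230/29 = 2645/29.

Deadweight loss = 2645/29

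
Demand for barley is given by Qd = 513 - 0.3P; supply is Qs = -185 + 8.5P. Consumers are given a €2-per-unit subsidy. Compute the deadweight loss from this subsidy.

Pre-subsidy: 513 - 0.3P = -185 + 8.5P gives P* = 1745/22, Q* = 21525/44.
With the rebate, buyers effectively pay Pb = Ps − 2, where Ps is the price sellers receive.
Demand in terms of Ps becomes Qd = 513 − 0.3(Ps − 2) = 513.6 - 0.3Ps. Setting this equal to supply: 513.6 - 0.3Ps = -185 + 8.5Ps, so Ps = 3493/44.
Buyers pay Pb = 3493/44 − 2 = 3405/44; Q' = -185 + 8.5·(3493/44) = 43101/88.
The subsidy expands output by 43101/88 − 21525/44 = 51/88 past the efficient level; on those units the gap between marginal cost and willingness to pay runs from 0 up to 2.
DWL = ½ × 2 × 51/88 = 51/88.

Deadweight loss = 51/88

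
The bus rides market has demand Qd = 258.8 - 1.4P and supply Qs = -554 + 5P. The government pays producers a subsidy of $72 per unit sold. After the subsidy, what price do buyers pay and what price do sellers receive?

Pre-subsidy: 258.8 - 1.4P = -554 + 5P gives P* = 127, Q* = 81.
With the subsidy, sellers receive Ps = Pb + 72 for each unit, where Pb is the price buyers pay.
Supply in terms of Pb becomes Qs = -554 + 5(Pb + 72) = -194 + 5Pb. Setting this equal to demand: 258.8 - 1.4Pb = -194 + 5Pb, so Pb = 70.75.
Sellers receive Ps = 70.75 + 72 = 142.75; Q' = 258.8 − 1.4·70.75 = 159.75.

Buyers pay $70.75; sellers receive $142.75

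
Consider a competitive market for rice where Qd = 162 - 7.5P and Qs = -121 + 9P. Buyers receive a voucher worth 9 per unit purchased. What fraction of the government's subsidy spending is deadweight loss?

DWL / government spending = 405/1544

Pre-subsidy: 162 - 7.5P = -121 + 9P gives P* = 566/33, Q* = 367/11.
With the rebate, buyers effectively pay Pb = Ps − 9, where Ps is the price sellers receive.
Demand in terms of Ps becomes Qd = 162 − 7.5(Ps − 9) = 229.5 - 7.5Ps. Setting this equal to supply: 229.5 - 7.5Ps = -121 + 9Ps, so Ps = 701/33.
Buyers pay Pb = 701/33 − 9 = 404/33; Q' = -121 + 9·(701/33) = 772/11.
ΔCS = ½(367/11 + 772/11)(566/33 − 404/33) = 30753/121; ΔPS = ½(367/11 + 772/11)(701/33 − 566/33) = 51255/242.
Government spending = 9 × 772/11 = 6948/11.
DWL = ½ × 9 × (772/11 − 367/11) = 3645/22; fraction = (3645/22) / (6948/11) = 405/1544.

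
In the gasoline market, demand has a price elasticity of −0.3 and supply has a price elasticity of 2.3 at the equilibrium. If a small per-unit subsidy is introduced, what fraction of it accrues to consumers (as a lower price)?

Consumer share = 23/26

For a small subsidy around the equilibrium, the benefit split depends on the relative slopes, which at a point are proportional to the elasticities.
Buyer share = εs/(εs + |εd|) = 2.3/(2.3 + 0.3) = 23/26; seller share = |εd|/(εs + |εd|) = 3/26.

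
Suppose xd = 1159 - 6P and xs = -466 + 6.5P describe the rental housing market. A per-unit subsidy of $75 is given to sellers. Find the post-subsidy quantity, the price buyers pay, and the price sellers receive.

Pre-subsidy: 1159 - 6P = -466 + 6.5P gives P* = 130, x* = 379.
With the subsidy, sellers receive Ps = Pb + 75 for each unit, where Pb is the price buyers pay.
Supply in terms of Pb becomes xs = -466 + 6.5(Pb + 75) = 21.5 + 6.5Pb. Setting this equal to demand: 1159 - 6Pb = 21.5 + 6.5Pb, so Pb = 91.
Sellers receive Ps = 91 + 75 = 166; x' = 1159 − 6·91 = 613.

x' = 613; buyers pay $91; sellers receive $166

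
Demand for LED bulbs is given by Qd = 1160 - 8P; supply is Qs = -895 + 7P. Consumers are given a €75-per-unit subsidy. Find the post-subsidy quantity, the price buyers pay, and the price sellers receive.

Q' = 344; buyers pay €102; sellers receive €177

Pre-subsidy: 1160 - 8P = -895 + 7P gives P* = 137, Q* = 64.
With the rebate, buyers effectively pay Pb = Ps − 75, where Ps is the price sellers receive.
Demand in terms of Ps becomes Qd = 1160 − 8(Ps − 75) = 1760 - 8Ps. Setting this equal to supply: 1760 - 8Ps = -895 + 7Ps, so Ps = 177.
Buyers pay Pb = 177 − 75 = 102; Q' = -895 + 7·177 = 344.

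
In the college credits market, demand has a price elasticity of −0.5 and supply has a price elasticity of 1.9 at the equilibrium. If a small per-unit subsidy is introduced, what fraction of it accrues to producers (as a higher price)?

For a small subsidy around the equilibrium, the benefit split depends on the relative slopes, which at a point are proportional to the elasticities.
Buyer share = εs/(εs + |εd|) = 1.9/(1.9 + 0.5) = 19/24; seller share = |εd|/(εs + |εd|) = 5/24.
So producers capture 5/24 of the subsidy.

Producer share = 5/24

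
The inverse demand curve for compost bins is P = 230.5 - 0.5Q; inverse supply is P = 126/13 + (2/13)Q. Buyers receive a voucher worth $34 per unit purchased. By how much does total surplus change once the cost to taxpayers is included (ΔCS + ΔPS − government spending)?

Pre-subsidy: 230.5 - 0.5Q = 126/13 + (2/13)Q gives Q* = 5741/17 and P* = 1048/17.
With the rebate, buyers effectively pay Pb = Ps − 34, where Ps is the price sellers receive.
On the curves, Pb = 230.5 - 0.5Q and Ps = 126/13 + (2/13)Q; the wedge Ps − Pb = 34 gives 126/13 + (2/13)Q − (230.5 - 0.5Q) = 34, so Q' = 6625/17.
Then Pb = 230.5 − 0.5·(6625/17) = 606/17 and Ps = 126/13 + (2/13)·(6625/17) = 1184/17.
ΔCS = ½(5741/17 + 6625/17)(1048/17 − 606/17) = 160758/17; ΔPS = ½(5741/17 + 6625/17)(1184/17 − 1048/17) = 49464/17.
Government spending = 34 × 6625/17 = 13250.
Net change = 160758/17 + 49464/17 − 13250 = -884. The loss equals the DWL triangle ½·34·52.

Net change in total surplus = -$884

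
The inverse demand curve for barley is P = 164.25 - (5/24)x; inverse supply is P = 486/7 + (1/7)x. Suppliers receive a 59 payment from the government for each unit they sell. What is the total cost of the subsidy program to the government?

Pre-subsidy: 164.25 - (5/24)x = 486/7 + (1/7)x gives x* = 270 and P* = 108.
With the subsidy, sellers receive Ps = Pb + 59 for each unit, where Pb is the price buyers pay.
On the curves, Pb = 164.25 - (5/24)x and Ps = 486/7 + (1/7)x; the wedge Ps − Pb = 59 gives 486/7 + (1/7)x − (164.25 - (5/24)x) = 59, so x' = 438.
Then Pb = 164.25 − (5/24)·438 = 73 and Ps = 486/7 + (1/7)·438 = 132.
Government outlay = subsidy × quantity = 59 × 438 = 25842.

Government cost = 25842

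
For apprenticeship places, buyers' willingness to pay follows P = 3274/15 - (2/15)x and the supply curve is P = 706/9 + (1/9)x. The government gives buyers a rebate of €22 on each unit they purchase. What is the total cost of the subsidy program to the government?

Pre-subsidy: 3274/15 - (2/15)x = 706/9 + (1/9)x gives x* = 572 and P* = 142.
With the rebate, buyers effectively pay Pb = Ps − 22, where Ps is the price sellers receive.
On the curves, Pb = 3274/15 - (2/15)x and Ps = 706/9 + (1/9)x; the wedge Ps − Pb = 22 gives 706/9 + (1/9)x − (3274/15 - (2/15)x) = 22, so x' = 662.
Then Pb = 3274/15 − (2/15)·662 = 130 and Ps = 706/9 + (1/9)·662 = 152.
Government outlay = subsidy × quantity = 22 × 662 = 14564.

Government cost = €14564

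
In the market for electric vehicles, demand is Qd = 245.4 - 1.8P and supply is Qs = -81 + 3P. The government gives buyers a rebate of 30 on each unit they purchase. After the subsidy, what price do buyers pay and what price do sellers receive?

Buyers pay 49.25; sellers receive 79.25

Pre-subsidy: 245.4 - 1.8P = -81 + 3P gives P* = 68, Q* = 123.
With the rebate, buyers effectively pay Pb = Ps − 30, where Ps is the price sellers receive.
Demand in terms of Ps becomes Qd = 245.4 − 1.8(Ps − 30) = 299.4 - 1.8Ps. Setting this equal to supply: 299.4 - 1.8Ps = -81 + 3Ps, so Ps = 79.25.
Buyers pay Pb = 79.25 − 30 = 49.25; Q' = -81 + 3·79.25 = 156.75.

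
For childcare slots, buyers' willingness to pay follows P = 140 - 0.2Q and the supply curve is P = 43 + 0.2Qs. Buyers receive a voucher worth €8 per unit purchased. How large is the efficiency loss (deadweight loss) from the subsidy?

Pre-subsidy: 140 - 0.2Q = 43 + 0.2Q gives Q* = 242.5 and P* = 91.5.
With the rebate, buyers effectively pay Pb = Ps − 8, where Ps is the price sellers receive.
On the curves, Pb = 140 - 0.2Q and Ps = 43 + 0.2Q; the wedge Ps − Pb = 8 gives 43 + 0.2Q − (140 - 0.2Q) = 8, so Q' = 262.5.
Then Pb = 140 − 0.2·262.5 = 87.5 and Ps = 43 + 0.2·262.5 = 95.5.
The subsidy expands output by 262.5 − 242.5 = 20 past the efficient level; on those units the gap between marginal cost and willingness to pay runs from 0 up to 8.
DWL = ½ × 8 × 20 = 80.

Deadweight loss = €80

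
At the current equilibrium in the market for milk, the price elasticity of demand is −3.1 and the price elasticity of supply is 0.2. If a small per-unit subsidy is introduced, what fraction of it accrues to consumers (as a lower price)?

Consumer share = 2/33

For a small subsidy around the equilibrium, the benefit split depends on the relative slopes, which at a point are proportional to the elasticities.
Buyer share = εs/(εs + |εd|) = 0.2/(0.2 + 3.1) = 2/33; seller share = |εd|/(εs + |εd|) = 31/33.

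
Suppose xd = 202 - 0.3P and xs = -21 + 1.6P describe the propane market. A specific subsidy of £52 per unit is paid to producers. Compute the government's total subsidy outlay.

Government cost = 888836/95

Pre-subsidy: 202 - 0.3P = -21 + 1.6P gives P* = 2230/19, x* = 3169/19.
With the subsidy, sellers receive Ps = Pb + 52 for each unit, where Pb is the price buyers pay.
Supply in terms of Pb becomes xs = -21 + 1.6(Pb + 52) = 62.2 + 1.6Pb. Setting this equal to demand: 202 - 0.3Pb = 62.2 + 1.6Pb, so Pb = 1398/19.
Sellers receive Ps = 1398/19 + 52 = 2386/19; x' = 202 − 0.3·(1398/19) = 17093/95.
Government outlay = subsidy × quantity = 52 × 17093/95 = 888836/95.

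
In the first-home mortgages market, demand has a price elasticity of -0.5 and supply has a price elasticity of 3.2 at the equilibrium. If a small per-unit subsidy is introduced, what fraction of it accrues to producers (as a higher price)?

For a small subsidy around the equilibrium, the benefit split depends on the relative slopes, which at a point are proportional to the elasticities.
Buyer share = εs/(εs + |εd|) = 3.2/(3.2 + 0.5) = 32/37; seller share = |εd|/(εs + |εd|) = 5/37.
So producers capture 5/37 of the subsidy.

Producer share = 5/37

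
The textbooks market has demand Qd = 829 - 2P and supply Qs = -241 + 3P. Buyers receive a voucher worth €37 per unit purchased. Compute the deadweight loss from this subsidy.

Deadweight loss = €821.4

Pre-subsidy: 829 - 2P = -241 + 3P gives P* = 214, Q* = 401.
With the rebate, buyers effectively pay Pb = Ps − 37, where Ps is the price sellers receive.
Demand in terms of Ps becomes Qd = 829 − 2(Ps − 37) = 903 - 2Ps. Setting this equal to supply: 903 - 2Ps = -241 + 3Ps, so Ps = 228.8.
Buyers pay Pb = 228.8 − 37 = 191.8; Q' = -241 + 3·228.8 = 445.4.
The subsidy expands output by 445.4 − 401 = 44.4 past the efficient level; on those units the gap between marginal cost and willingness to pay runs from 0 up to 37.
DWL = ½ × 37 × 44.4 = 821.4.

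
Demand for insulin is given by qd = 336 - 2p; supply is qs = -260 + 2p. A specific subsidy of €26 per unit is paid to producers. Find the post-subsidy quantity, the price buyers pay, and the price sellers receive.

Pre-subsidy: 336 - 2p = -260 + 2p gives p* = 149, q* = 38.
With the subsidy, sellers receive ps = pb + 26 for each unit, where pb is the price buyers pay.
Supply in terms of pb becomes qs = -260 + 2(pb + 26) = -208 + 2pb. Setting this equal to demand: 336 - 2pb = -208 + 2pb, so pb = 136.
Sellers receive ps = 136 + 26 = 162; q' = 336 − 2·136 = 64.

q' = 64; buyers pay €136; sellers receive €162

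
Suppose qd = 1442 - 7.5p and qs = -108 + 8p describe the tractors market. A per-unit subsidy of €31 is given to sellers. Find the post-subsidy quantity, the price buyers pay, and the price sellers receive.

Pre-subsidy: 1442 - 7.5p = -108 + 8p gives p* = 100, q* = 692.
With the subsidy, sellers receive ps = pb + 31 for each unit, where pb is the price buyers pay.
Supply in terms of pb becomes qs = -108 + 8(pb + 31) = 140 + 8pb. Setting this equal to demand: 1442 - 7.5pb = 140 + 8pb, so pb = 84.
Sellers receive ps = 84 + 31 = 115; q' = 1442 − 7.5·84 = 812.

q' = 812; buyers pay €84; sellers receive €115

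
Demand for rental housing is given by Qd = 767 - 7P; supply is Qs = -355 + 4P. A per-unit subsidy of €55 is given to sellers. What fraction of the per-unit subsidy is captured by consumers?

Pre-subsidy: 767 - 7P = -355 + 4P gives P* = 102, Q* = 53.
With the subsidy, sellers receive Ps = Pb + 55 for each unit, where Pb is the price buyers pay.
Supply in terms of Pb becomes Qs = -355 + 4(Pb + 55) = -135 + 4Pb. Setting this equal to demand: 767 - 7Pb = -135 + 4Pb, so Pb = 82.
Sellers receive Ps = 82 + 55 = 137; Q' = 767 − 7·82 = 193.
Buyers' price falls by P* − Pb = 102 − 82 = 20; sellers' price rises by Ps − P* = 137 − 102 = 35.
So consumers capture 20/55 = 4/11 of each unit of subsidy.

Consumer share = 4/11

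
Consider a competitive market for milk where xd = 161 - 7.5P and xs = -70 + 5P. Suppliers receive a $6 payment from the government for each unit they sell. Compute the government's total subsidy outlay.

Pre-subsidy: 161 - 7.5P = -70 + 5P gives P* = 18.48, x* = 22.4.
With the subsidy, sellers receive Ps = Pb + 6 for each unit, where Pb is the price buyers pay.
Supply in terms of Pb becomes xs = -70 + 5(Pb + 6) = -40 + 5Pb. Setting this equal to demand: 161 - 7.5Pb = -40 + 5Pb, so Pb = 16.08.
Sellers receive Ps = 16.08 + 6 = 22.08; x' = 161 − 7.5·16.08 = 40.4.
Government outlay = subsidy × quantity = 6 × 40.4 = 242.4.

Government cost = $242.4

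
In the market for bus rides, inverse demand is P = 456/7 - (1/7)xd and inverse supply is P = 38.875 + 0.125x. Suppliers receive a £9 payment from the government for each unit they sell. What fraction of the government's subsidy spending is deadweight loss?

DWL / government spending = 252/1975

Pre-subsidy: 456/7 - (1/7)x = 38.875 + 0.125x gives x* = 1471/15 and P* = 767/15.
With the subsidy, sellers receive Ps = Pb + 9 for each unit, where Pb is the price buyers pay.
On the curves, Pb = 456/7 - (1/7)x and Ps = 38.875 + 0.125x; the wedge Ps − Pb = 9 gives 38.875 + 0.125x − (456/7 - (1/7)x) = 9, so x' = 395/3.
Then Pb = 456/7 − (1/7)·(395/3) = 139/3 and Ps = 38.875 + 0.125·(395/3) = 166/3.
ΔCS = ½(1471/15 + 395/3)(767/15 − 139/3) = 551.36; ΔPS = ½(1471/15 + 395/3)(166/3 − 767/15) = 482.44.
Government spending = 9 × 395/3 = 1185.
DWL = ½ × 9 × (395/3 − 1471/15) = 151.2; fraction = 151.2 / 1185 = 252/1975.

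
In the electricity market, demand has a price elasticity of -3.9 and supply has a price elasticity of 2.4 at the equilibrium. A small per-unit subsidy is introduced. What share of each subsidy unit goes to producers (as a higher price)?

Producer share = 13/21

For a small subsidy around the equilibrium, the benefit split depends on the relative slopes, which at a point are proportional to the elasticities.
Buyer share = εs/(εs + |εd|) = 2.4/(2.4 + 3.9) = 8/21; seller share = |εd|/(εs + |εd|) = 13/21.
So producers capture 13/21 of the subsidy.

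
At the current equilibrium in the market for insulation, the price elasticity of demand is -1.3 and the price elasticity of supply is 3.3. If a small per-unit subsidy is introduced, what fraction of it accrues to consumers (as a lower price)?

Consumer share = 33/46

For a small subsidy around the equilibrium, the benefit split depends on the relative slopes, which at a point are proportional to the elasticities.
Buyer share = εs/(εs + |εd|) = 3.3/(3.3 + 1.3) = 33/46; seller share = |εd|/(εs + |εd|) = 13/46.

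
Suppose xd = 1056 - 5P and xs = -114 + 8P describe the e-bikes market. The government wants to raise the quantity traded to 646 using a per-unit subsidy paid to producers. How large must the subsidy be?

At x = 646, invert demand for the buyer price: Pb = (1056 − 646)/5 = 82; invert supply for the seller price: Ps = (646 − (-114))/8 = 95.
The subsidy must fill the gap: s = Ps − Pb = 95 − 82 = 13.

Required subsidy s = 13 per unit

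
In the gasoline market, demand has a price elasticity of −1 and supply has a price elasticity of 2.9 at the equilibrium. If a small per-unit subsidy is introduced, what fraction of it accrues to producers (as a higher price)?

For a small subsidy around the equilibrium, the benefit split depends on the relative slopes, which at a point are proportional to the elasticities.
Buyer share = εs/(εs + |εd|) = 2.9/(2.9 + 1) = 29/39; seller share = |εd|/(εs + |εd|) = 10/39.
So producers capture 10/39 of the subsidy.

Producer share = 10/39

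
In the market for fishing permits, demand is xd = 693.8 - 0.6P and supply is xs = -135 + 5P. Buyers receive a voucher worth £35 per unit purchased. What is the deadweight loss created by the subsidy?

Deadweight loss = £328.125

Pre-subsidy: 693.8 - 0.6P = -135 + 5P gives P* = 148, x* = 605.
With the rebate, buyers effectively pay Pb = Ps − 35, where Ps is the price sellers receive.
Demand in terms of Ps becomes xd = 693.8 − 0.6(Ps − 35) = 714.8 - 0.6Ps. Setting this equal to supply: 714.8 - 0.6Ps = -135 + 5Ps, so Ps = 151.75.
Buyers pay Pb = 151.75 − 35 = 116.75; x' = -135 + 5·151.75 = 623.75.
The subsidy expands output by 623.75 − 605 = 18.75 past the efficient level; on those units the gap between marginal cost and willingness to pay runs from 0 up to 35.
DWL = ½ × 35 × 18.75 = 328.125.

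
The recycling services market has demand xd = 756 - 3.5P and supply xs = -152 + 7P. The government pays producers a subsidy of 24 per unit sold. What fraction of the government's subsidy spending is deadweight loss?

Pre-subsidy: 756 - 3.5P = -152 + 7P gives P* = 1816/21, x* = 1360/3.
With the subsidy, sellers receive Ps = Pb + 24 for each unit, where Pb is the price buyers pay.
Supply in terms of Pb becomes xs = -152 + 7(Pb + 24) = 16 + 7Pb. Setting this equal to demand: 756 - 3.5Pb = 16 + 7Pb, so Pb = 1480/21.
Sellers receive Ps = 1480/21 + 24 = 1984/21; x' = 756 − 3.5·(1480/21) = 1528/3.
ΔCS = ½(1360/3 + 1528/3)(1816/21 − 1480/21) = 23104/3; ΔPS = ½(1360/3 + 1528/3)(1984/21 − 1816/21) = 11552/3.
Government spending = 24 × 1528/3 = 12224.
DWL = ½ × 24 × (1528/3 − 1360/3) = 672; fraction = 672 / 12224 = 21/382.

DWL / government spending = 21/382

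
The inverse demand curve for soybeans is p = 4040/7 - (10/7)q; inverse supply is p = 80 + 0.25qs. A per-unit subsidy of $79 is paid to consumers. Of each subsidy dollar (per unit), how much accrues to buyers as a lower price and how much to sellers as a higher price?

Buyers gain 3160/47 per unit; sellers gain 553/47 per unit

Pre-subsidy: 4040/7 - (10/7)q = 80 + 0.25q gives q* = 13920/47 and p* = 7240/47.
With the rebate, buyers effectively pay pb = ps − 79, where ps is the price sellers receive.
On the curves, pb = 4040/7 - (10/7)q and ps = 80 + 0.25q; the wedge ps − pb = 79 gives 80 + 0.25q − (4040/7 - (10/7)q) = 79, so q' = 16132/47.
Then pb = 4040/7 − (10/7)·(16132/47) = 4080/47 and ps = 80 + 0.25·(16132/47) = 7793/47.
Buyers' price falls by p* − pb = 7240/47 − 4080/47 = 3160/47; sellers' price rises by ps − p* = 7793/47 − 7240/47 = 553/47.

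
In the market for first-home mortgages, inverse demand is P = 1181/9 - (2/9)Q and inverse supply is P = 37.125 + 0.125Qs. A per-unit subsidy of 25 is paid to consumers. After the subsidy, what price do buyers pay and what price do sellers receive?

Buyers pay 55; sellers receive 80

Pre-subsidy: 1181/9 - (2/9)Q = 37.125 + 0.125Q gives Q* = 271 and P* = 71.
With the rebate, buyers effectively pay Pb = Ps − 25, where Ps is the price sellers receive.
On the curves, Pb = 1181/9 - (2/9)Q and Ps = 37.125 + 0.125Q; the wedge Ps − Pb = 25 gives 37.125 + 0.125Q − (1181/9 - (2/9)Q) = 25, so Q' = 343.
Then Pb = 1181/9 − (2/9)·343 = 55 and Ps = 37.125 + 0.125·343 = 80.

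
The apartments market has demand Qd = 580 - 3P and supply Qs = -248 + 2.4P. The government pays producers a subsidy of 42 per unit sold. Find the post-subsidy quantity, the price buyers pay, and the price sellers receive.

Pre-subsidy: 580 - 3P = -248 + 2.4P gives P* = 460/3, Q* = 120.
With the subsidy, sellers receive Ps = Pb + 42 for each unit, where Pb is the price buyers pay.
Supply in terms of Pb becomes Qs = -248 + 2.4(Pb + 42) = -147.2 + 2.4Pb. Setting this equal to demand: 580 - 3Pb = -147.2 + 2.4Pb, so Pb = 404/3.
Sellers receive Ps = 404/3 + 42 = 530/3; Q' = 580 − 3·(404/3) = 176.

Q' = 176; buyers pay 404/3; sellers receive 530/3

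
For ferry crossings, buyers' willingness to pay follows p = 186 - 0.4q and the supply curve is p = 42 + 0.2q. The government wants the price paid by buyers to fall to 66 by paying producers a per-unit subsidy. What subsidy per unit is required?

Required subsidy s = 36 per unit

At a buyer price of 66, quantity demanded is 465 − 2.5·66 = 300.
Sellers supply 300 only when they receive ps = 42 + 0.2·300 = 102.
s = ps − pb = 102 − 66 = 36.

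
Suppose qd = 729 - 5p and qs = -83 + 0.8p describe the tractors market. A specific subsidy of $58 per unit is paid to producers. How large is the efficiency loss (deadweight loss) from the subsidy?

Deadweight loss = $1160

Pre-subsidy: 729 - 5p = -83 + 0.8p gives p* = 140, q* = 29.
With the subsidy, sellers receive ps = pb + 58 for each unit, where pb is the price buyers pay.
Supply in terms of pb becomes qs = -83 + 0.8(pb + 58) = -36.6 + 0.8pb. Setting this equal to demand: 729 - 5pb = -36.6 + 0.8pb, so pb = 132.
Sellers receive ps = 132 + 58 = 190; q' = 729 − 5·132 = 69.
The subsidy expands output by 69 − 29 = 40 past the efficient level; on those units the gap between marginal cost and willingness to pay runs from 0 up to 58.
DWL = ½ × 58 × 40 = 1160.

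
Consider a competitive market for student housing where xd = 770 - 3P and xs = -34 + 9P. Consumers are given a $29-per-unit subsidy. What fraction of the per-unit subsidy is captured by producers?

Producer share = 0.25

Pre-subsidy: 770 - 3P = -34 + 9P gives P* = 67, x* = 569.
With the rebate, buyers effectively pay Pb = Ps − 29, where Ps is the price sellers receive.
Demand in terms of Ps becomes xd = 770 − 3(Ps − 29) = 857 - 3Ps. Setting this equal to supply: 857 - 3Ps = -34 + 9Ps, so Ps = 74.25.
Buyers pay Pb = 74.25 − 29 = 45.25; x' = -34 + 9·74.25 = 634.25.
Buyers' price falls by P* − Pb = 67 − 45.25 = 21.75; sellers' price rises by Ps − P* = 74.25 − 67 = 7.25.
So producers capture 7.25/29 = 0.25 of each unit of subsidy.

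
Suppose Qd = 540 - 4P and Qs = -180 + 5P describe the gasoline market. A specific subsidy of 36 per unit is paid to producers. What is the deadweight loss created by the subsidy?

Pre-subsidy: 540 - 4P = -180 + 5P gives P* = 80, Q* = 220.
With the subsidy, sellers receive Ps = Pb + 36 for each unit, where Pb is the price buyers pay.
Supply in terms of Pb becomes Qs = -180 + 5(Pb + 36) = 0 + 5Pb. Setting this equal to demand: 540 - 4Pb = 0 + 5Pb, so Pb = 60.
Sellers receive Ps = 60 + 36 = 96; Q' = 540 − 4·60 = 300.
The subsidy expands output by 300 − 220 = 80 past the efficient level; on those units the gap between marginal cost and willingness to pay runs from 0 up to 36.
DWL = ½ × 36 × 80 = 1440.

Deadweight loss = 1440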